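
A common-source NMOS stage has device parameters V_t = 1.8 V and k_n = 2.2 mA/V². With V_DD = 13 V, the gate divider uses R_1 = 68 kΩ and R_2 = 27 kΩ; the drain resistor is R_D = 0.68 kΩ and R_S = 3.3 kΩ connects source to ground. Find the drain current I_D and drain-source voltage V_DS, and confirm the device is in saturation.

I_D ≈ 0.39 mA, V_DS ≈ 11 V

V_G = V_DD·R_2/(R_1+R_2) = 13×27/95 = 3.69 V.
Assume saturation: I_D = (k_n/2)(V_GS − V_t)² with V_GS = V_G − I_D·R_S = 3.69 − 3.3·I_D.
Substituting gives 12·I_D² − 14.8·I_D + 3.95 = 0, with roots I_D = 0.393 or 0.839 mA.
The root I_D = 0.839 mA gives V_GS = 0.927 V ≤ V_t, so take I_D = 0.393 mA.
Then V_GS = 2.4 V and V_DS = V_DD − I_D(R_D+R_S) = 13 − 0.393×3.98 = 11.4 V.
Saturation requires V_DS ≥ V_GS − V_t = 0.598 V; 11.4 ≥ 0.598 ✓.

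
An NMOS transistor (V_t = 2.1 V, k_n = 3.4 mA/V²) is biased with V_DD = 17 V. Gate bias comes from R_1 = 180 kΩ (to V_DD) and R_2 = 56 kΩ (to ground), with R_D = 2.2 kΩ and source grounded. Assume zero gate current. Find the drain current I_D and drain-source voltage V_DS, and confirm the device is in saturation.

I_D ≈ 6.4 mA, V_DS ≈ 3 V

V_G = V_DD·R_2/(R_1+R_2) = 17×56/236 = 4.03 V. With the source grounded, V_GS = V_G = 4.03 V.
Assume saturation: I_D = (k_n/2)(V_GS − V_t)² = (3.4/2)×(4.03 − 2.1)² = 1.7×1.93² = 6.36 mA.
V_DS = V_DD − I_D·R_D = 17 − 6.36×2.2 = 3.01 V.
Saturation requires V_DS ≥ V_GS − V_t = 1.93 V; 3.01 ≥ 1.93 ✓.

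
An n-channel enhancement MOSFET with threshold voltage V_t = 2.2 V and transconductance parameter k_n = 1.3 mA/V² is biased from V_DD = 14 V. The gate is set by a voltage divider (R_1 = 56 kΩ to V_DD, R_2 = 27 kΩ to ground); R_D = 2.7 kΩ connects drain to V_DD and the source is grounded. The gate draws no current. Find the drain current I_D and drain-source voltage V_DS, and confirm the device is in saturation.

I_D ≈ 3.6 mA, V_DS ≈ 4.3 V

V_G = V_DD·R_2/(R_1+R_2) = 14×27/83 = 4.55 V. With the source grounded, V_GS = V_G = 4.55 V.
Assume saturation: I_D = (k_n/2)(V_GS − V_t)² = (1.3/2)×(4.55 − 2.2)² = 0.65×2.35² = 3.6 mA.
V_DS = V_DD − I_D·R_D = 14 − 3.6×2.7 = 4.27 V.
Saturation requires V_DS ≥ V_GS − V_t = 2.35 V; 4.27 ≥ 2.35 ✓.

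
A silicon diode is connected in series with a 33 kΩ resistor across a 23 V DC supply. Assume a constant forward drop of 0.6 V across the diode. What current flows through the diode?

I ≈ 0.68 mA

KVL around the loop: 23 = V_D + I·R = 0.6 + I × 33 kΩ.
So I = (23 − 0.6) / 33 kΩ = 22.4 / 33 = 0.679 mA.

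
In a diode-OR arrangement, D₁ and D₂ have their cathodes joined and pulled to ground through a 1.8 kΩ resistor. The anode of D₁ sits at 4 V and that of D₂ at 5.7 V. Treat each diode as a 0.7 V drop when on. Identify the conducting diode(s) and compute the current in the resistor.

Assume both conduct. Then node N would need to be at both 4−0.7 = 3.3 V and 5.7−0.7 = 5 V, which is impossible.
Assume only D₂ conducts: V_N = 5.7 − 0.7 = 5 V, so I_R = 5/1.8 = 2.78 mA.
Check D₁: its anode-to-cathode voltage is 4 − 5 = -1 V < 0.7 V, so it is off. The assumption is consistent.

Only D₂ conducts; I_R ≈ 2.8 mA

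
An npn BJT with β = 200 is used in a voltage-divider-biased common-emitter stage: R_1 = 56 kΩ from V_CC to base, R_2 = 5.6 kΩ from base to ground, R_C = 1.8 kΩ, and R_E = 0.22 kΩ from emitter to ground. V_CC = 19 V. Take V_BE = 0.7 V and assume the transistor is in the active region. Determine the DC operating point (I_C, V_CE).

Thevenize the base divider: V_Th = V_CC·R_2/(R_1+R_2) = 19×5.6/61.6 = 1.73 V, R_Th = R_1‖R_2 = 5.09 kΩ.
Base-emitter loop: V_Th = I_B·R_Th + V_BE + (β+1)I_B·R_E, so I_B = (1.73 − 0.7) / (5.09 + 201×0.22) = 0.0208 mA.
I_C = β·I_B = 200×0.0208 = 4.17 mA, and I_E = (β+1)I_B = 4.19 mA.
V_CE = V_CC − I_C·R_C − I_E·R_E = 19 − 4.17×1.8 − 4.19×0.22 = 10.6 V.
V_CE = 10.6 V > 0.2 V confirms active-region operation.

I_C ≈ 4.2 mA, V_CE ≈ 11 V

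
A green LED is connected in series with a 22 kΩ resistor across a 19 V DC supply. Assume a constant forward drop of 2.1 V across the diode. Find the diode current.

KVL around the loop: 19 = V_D + I·R = 2.1 + I × 22 kΩ.
So I = (19 − 2.1) / 22 kΩ = 16.9 / 22 = 0.768 mA.

I ≈ 0.77 mA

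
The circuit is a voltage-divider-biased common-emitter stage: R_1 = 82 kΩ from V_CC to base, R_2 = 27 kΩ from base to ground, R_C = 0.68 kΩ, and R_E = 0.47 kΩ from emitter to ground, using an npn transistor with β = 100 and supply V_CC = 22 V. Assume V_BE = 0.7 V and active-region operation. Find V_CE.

Thevenize the base divider: V_Th = V_CC·R_2/(R_1+R_2) = 22×27/109 = 5.45 V, R_Th = R_1‖R_2 = 20.3 kΩ.
Base-emitter loop: V_Th = I_B·R_Th + V_BE + (β+1)I_B·R_E, so I_B = (5.45 − 0.7) / (20.3 + 101×0.47) = 0.0701 mA.
I_C = β·I_B = 100×0.0701 = 7.01 mA, and I_E = (β+1)I_B = 7.08 mA.
V_CE = V_CC − I_C·R_C − I_E·R_E = 22 − 7.01×0.68 − 7.08×0.47 = 13.9 V.
V_CE = 13.9 V > 0.2 V confirms active-region operation.

V_CE ≈ 14 V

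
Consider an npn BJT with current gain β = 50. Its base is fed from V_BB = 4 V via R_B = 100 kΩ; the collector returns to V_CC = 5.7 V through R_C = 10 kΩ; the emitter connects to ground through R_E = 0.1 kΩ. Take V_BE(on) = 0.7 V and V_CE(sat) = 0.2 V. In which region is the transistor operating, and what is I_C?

saturation; I_C ≈ 0.54 mA

Assume active: I_B = (4 − 0.7)/(100 + 51×0.1) = 0.0314 mA, I_C = β·I_B = 1.57 mA.
Then V_CE = 5.7 − 1.57×10 − 1.6×0.1 = -10.2 V < 0.2 V — the active assumption fails.
Re-solve with V_CE = 0.2 V. KCL at the emitter: V_E/R_E = (V_BB−0.7−V_E)/R_B + (V_CC−0.2−V_E)/R_C, giving V_E = 0.0577 V.
I_C = (V_CC − 0.2 − V_E)/R_C = (5.5 − 0.0577)/10 = 0.544 mA.
Check: I_B = (3.3 − 0.0577)/100 = 0.0324 mA, and β·I_B = 1.62 mA > I_C, confirming saturation.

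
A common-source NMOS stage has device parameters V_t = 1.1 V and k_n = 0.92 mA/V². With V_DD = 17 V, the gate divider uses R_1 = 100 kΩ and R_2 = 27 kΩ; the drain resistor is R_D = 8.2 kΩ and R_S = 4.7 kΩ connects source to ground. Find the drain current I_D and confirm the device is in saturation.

V_G = V_DD·R_2/(R_1+R_2) = 17×27/127 = 3.61 V.
Assume saturation: I_D = (k_n/2)(V_GS − V_t)² with V_GS = V_G − I_D·R_S = 3.61 − 4.7·I_D.
Substituting gives 10.2·I_D² − 11.9·I_D + 2.91 = 0, with roots I_D = 0.349 or 0.819 mA.
The root I_D = 0.819 mA gives V_GS = -0.234 V ≤ V_t, so take I_D = 0.349 mA.
Then V_GS = 1.97 V and V_DS = V_DD − I_D(R_D+R_S) = 17 − 0.349×12.9 = 12.5 V.
Saturation requires V_DS ≥ V_GS − V_t = 0.872 V; 12.5 ≥ 0.872 ✓.

I_D ≈ 0.35 mA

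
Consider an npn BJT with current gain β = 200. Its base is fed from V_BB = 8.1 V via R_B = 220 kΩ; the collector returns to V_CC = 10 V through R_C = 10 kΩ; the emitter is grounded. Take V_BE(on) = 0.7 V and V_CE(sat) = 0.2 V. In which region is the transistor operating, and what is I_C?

saturation; I_C ≈ 0.98 mA

Assume active: I_B = (8.1 − 0.7)/220 = 0.0336 mA, giving I_C = β·I_B = 6.73 mA.
But then V_CE = 10 − 6.73×10 = -57.3 V < V_CE(sat) = 0.2 V — impossible in the active region.
So the transistor is saturated. With V_CE = 0.2 V, I_C = (V_CC − 0.2)/R_C = 9.8/10 = 0.98 mA.
Check: β·I_B = 6.73 mA > I_C = 0.98 mA, confirming saturation.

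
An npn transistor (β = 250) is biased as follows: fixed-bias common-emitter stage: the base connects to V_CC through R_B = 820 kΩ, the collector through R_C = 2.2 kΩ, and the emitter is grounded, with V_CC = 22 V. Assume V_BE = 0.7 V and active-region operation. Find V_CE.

Base loop: V_CC = I_B·R_B + V_BE, so I_B = (22 − 0.7)/820 kΩ = 0.026 mA.
In the active region I_C = β·I_B = 250 × 0.026 = 6.49 mA.
Collector loop: V_CE = V_CC − I_C·R_C = 22 − 6.49×2.2 = 7.71 V.
Since V_CE = 7.71 V > V_CE(sat) ≈ 0.2 V, the transistor is in the active region as assumed.

V_CE ≈ 7.7 V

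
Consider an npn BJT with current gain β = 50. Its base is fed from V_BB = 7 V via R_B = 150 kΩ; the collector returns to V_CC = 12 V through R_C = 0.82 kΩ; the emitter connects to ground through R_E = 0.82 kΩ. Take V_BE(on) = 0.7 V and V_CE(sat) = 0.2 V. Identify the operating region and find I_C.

active; I_C ≈ 1.6 mA

Assume active. Base-emitter loop: I_B = (V_BB − V_BE)/(R_B + (β+1)R_E) = (7 − 0.7)/(150 + 51×0.82) = 0.0328 mA.
I_C = β·I_B = 50×0.0328 = 1.64 mA.
V_CE = V_CC − I_C·R_C − I_E·R_E = 12 − 1.64×0.82 − 1.68×0.82 = 9.28 V > V_CE(sat), so the active-region assumption holds.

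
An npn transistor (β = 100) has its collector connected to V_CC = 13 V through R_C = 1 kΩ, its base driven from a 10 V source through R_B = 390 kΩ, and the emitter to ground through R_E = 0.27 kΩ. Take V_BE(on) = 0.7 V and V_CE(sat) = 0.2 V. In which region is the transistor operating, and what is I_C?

Assume active. Base-emitter loop: I_B = (V_BB − V_BE)/(R_B + (β+1)R_E) = (10 − 0.7)/(390 + 101×0.27) = 0.0223 mA.
I_C = β·I_B = 100×0.0223 = 2.23 mA.
V_CE = V_CC − I_C·R_C − I_E·R_E = 13 − 2.23×1 − 2.25×0.27 = 10.2 V > V_CE(sat), so the active-region assumption holds.

active; I_C ≈ 2.2 mA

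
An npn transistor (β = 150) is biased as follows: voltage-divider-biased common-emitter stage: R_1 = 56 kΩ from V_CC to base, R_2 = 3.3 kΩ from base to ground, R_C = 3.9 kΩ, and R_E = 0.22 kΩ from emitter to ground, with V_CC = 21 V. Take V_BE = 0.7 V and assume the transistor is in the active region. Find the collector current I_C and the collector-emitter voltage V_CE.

Thevenize the base divider: V_Th = V_CC·R_2/(R_1+R_2) = 21×3.3/59.3 = 1.17 V, R_Th = R_1‖R_2 = 3.12 kΩ.
Base-emitter loop: V_Th = I_B·R_Th + V_BE + (β+1)I_B·R_E, so I_B = (1.17 − 0.7) / (3.12 + 151×0.22) = 0.0129 mA.
I_C = β·I_B = 150×0.0129 = 1.93 mA, and I_E = (β+1)I_B = 1.95 mA.
V_CE = V_CC − I_C·R_C − I_E·R_E = 21 − 1.93×3.9 − 1.95×0.22 = 13 V.
V_CE = 13 V > 0.2 V confirms active-region operation.

I_C ≈ 1.9 mA, V_CE ≈ 13 V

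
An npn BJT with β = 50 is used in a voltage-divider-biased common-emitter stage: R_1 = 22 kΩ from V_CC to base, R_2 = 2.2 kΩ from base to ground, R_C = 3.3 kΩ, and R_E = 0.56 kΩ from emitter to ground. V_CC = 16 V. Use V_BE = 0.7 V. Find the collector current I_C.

I_C ≈ 1.2 mA

Thevenize the base divider: V_Th = V_CC·R_2/(R_1+R_2) = 16×2.2/24.2 = 1.45 V, R_Th = R_1‖R_2 = 2 kΩ.
Base-emitter loop: V_Th = I_B·R_Th + V_BE + (β+1)I_B·R_E, so I_B = (1.45 − 0.7) / (2 + 51×0.56) = 0.0247 mA.
I_C = β·I_B = 50×0.0247 = 1.23 mA, and I_E = (β+1)I_B = 1.26 mA.
V_CE = V_CC − I_C·R_C − I_E·R_E = 16 − 1.23×3.3 − 1.26×0.56 = 11.2 V.
V_CE = 11.2 V > 0.2 V confirms active-region operation.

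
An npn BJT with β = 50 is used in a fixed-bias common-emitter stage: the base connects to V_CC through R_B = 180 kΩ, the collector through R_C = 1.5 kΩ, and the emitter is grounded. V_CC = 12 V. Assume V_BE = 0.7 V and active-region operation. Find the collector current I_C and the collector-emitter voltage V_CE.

I_C ≈ 3.1 mA, V_CE ≈ 7.3 V

Base loop: V_CC = I_B·R_B + V_BE, so I_B = (12 − 0.7)/180 kΩ = 0.0628 mA.
In the active region I_C = β·I_B = 50 × 0.0628 = 3.14 mA.
Collector loop: V_CE = V_CC − I_C·R_C = 12 − 3.14×1.5 = 7.29 V.
Since V_CE = 7.29 V > V_CE(sat) ≈ 0.2 V, the transistor is in the active region as assumed.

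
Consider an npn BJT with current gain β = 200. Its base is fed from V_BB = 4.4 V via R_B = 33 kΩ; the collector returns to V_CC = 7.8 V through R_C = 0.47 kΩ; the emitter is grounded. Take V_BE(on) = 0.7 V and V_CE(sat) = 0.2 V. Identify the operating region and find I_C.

saturation; I_C ≈ 16 mA

Assume active: I_B = (4.4 − 0.7)/33 = 0.112 mA, giving I_C = β·I_B = 22.4 mA.
But then V_CE = 7.8 − 22.4×0.47 = -2.74 V < V_CE(sat) = 0.2 V — impossible in the active region.
So the transistor is saturated. With V_CE = 0.2 V, I_C = (V_CC − 0.2)/R_C = 7.6/0.47 = 16.2 mA.
Check: β·I_B = 22.4 mA > I_C = 16.2 mA, confirming saturation.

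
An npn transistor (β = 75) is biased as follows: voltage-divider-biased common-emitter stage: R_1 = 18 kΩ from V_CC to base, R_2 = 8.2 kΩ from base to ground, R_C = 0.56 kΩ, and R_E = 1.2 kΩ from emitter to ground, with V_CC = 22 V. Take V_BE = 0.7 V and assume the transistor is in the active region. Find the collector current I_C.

I_C ≈ 4.8 mA

Thevenize the base divider: V_Th = V_CC·R_2/(R_1+R_2) = 22×8.2/26.2 = 6.89 V, R_Th = R_1‖R_2 = 5.63 kΩ.
Base-emitter loop: V_Th = I_B·R_Th + V_BE + (β+1)I_B·R_E, so I_B = (6.89 − 0.7) / (5.63 + 76×1.2) = 0.0639 mA.
I_C = β·I_B = 75×0.0639 = 4.79 mA, and I_E = (β+1)I_B = 4.85 mA.
V_CE = V_CC − I_C·R_C − I_E·R_E = 22 − 4.79×0.56 − 4.85×1.2 = 13.5 V.
V_CE = 13.5 V > 0.2 V confirms active-region operation.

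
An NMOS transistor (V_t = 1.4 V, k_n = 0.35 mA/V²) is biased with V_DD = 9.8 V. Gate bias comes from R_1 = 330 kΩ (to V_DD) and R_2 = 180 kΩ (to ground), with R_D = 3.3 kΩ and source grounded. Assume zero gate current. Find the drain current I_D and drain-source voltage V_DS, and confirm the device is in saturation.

I_D ≈ 0.74 mA, V_DS ≈ 7.4 V

V_G = V_DD·R_2/(R_1+R_2) = 9.8×180/510 = 3.46 V. With the source grounded, V_GS = V_G = 3.46 V.
Assume saturation: I_D = (k_n/2)(V_GS − V_t)² = (0.35/2)×(3.46 − 1.4)² = 0.175×2.06² = 0.742 mA.
V_DS = V_DD − I_D·R_D = 9.8 − 0.742×3.3 = 7.35 V.
Saturation requires V_DS ≥ V_GS − V_t = 2.06 V; 7.35 ≥ 2.06 ✓.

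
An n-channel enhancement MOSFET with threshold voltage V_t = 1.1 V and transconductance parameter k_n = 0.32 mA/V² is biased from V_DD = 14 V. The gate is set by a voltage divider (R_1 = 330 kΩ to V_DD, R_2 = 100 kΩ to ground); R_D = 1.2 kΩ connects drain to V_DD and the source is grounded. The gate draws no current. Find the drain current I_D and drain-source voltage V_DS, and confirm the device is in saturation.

V_G = V_DD·R_2/(R_1+R_2) = 14×100/430 = 3.26 V. With the source grounded, V_GS = V_G = 3.26 V.
Assume saturation: I_D = (k_n/2)(V_GS − V_t)² = (0.32/2)×(3.26 − 1.1)² = 0.16×2.16² = 0.744 mA.
V_DS = V_DD − I_D·R_D = 14 − 0.744×1.2 = 13.1 V.
Saturation requires V_DS ≥ V_GS − V_t = 2.16 V; 13.1 ≥ 2.16 ✓.

I_D ≈ 0.74 mA, V_DS ≈ 13 V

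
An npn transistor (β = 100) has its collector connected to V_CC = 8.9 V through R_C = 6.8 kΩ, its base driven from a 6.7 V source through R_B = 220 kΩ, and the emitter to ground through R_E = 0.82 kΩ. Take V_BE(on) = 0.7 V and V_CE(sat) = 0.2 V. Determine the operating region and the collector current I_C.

Assume active: I_B = (6.7 − 0.7)/(220 + 101×0.82) = 0.0198 mA, I_C = β·I_B = 1.98 mA.
Then V_CE = 8.9 − 1.98×6.8 − 2×0.82 = -6.21 V < 0.2 V — the active assumption fails.
Re-solve with V_CE = 0.2 V. KCL at the emitter: V_E/R_E = (V_BB−0.7−V_E)/R_B + (V_CC−0.2−V_E)/R_C, giving V_E = 0.953 V.
I_C = (V_CC − 0.2 − V_E)/R_C = (8.7 − 0.953)/6.8 = 1.14 mA.
Check: I_B = (6 − 0.953)/220 = 0.0229 mA, and β·I_B = 2.29 mA > I_C, confirming saturation.

saturation; I_C ≈ 1.1 mA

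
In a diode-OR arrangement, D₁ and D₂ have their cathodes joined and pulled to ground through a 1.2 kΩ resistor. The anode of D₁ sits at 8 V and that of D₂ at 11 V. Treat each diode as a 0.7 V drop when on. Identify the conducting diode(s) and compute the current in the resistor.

Assume both conduct. Then node N would need to be at both 8−0.7 = 7.3 V and 11−0.7 = 10.3 V, which is impossible.
Assume only D₂ conducts: V_N = 11 − 0.7 = 10.3 V, so I_R = 10.3/1.2 = 8.58 mA.
Check D₁: its anode-to-cathode voltage is 8 − 10.3 = -2.3 V < 0.7 V, so it is off. The assumption is consistent.

Only D₂ conducts; I_R ≈ 8.6 mA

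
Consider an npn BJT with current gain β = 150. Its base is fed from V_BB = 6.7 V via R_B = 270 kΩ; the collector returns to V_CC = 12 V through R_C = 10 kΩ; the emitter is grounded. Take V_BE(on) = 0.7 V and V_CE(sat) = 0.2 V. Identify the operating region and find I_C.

saturation; I_C ≈ 1.2 mA

Assume active: I_B = (6.7 − 0.7)/270 = 0.0222 mA, giving I_C = β·I_B = 3.33 mA.
But then V_CE = 12 − 3.33×10 = -21.3 V < V_CE(sat) = 0.2 V — impossible in the active region.
So the transistor is saturated. With V_CE = 0.2 V, I_C = (V_CC − 0.2)/R_C = 11.8/10 = 1.18 mA.
Check: β·I_B = 3.33 mA > I_C = 1.18 mA, confirming saturation.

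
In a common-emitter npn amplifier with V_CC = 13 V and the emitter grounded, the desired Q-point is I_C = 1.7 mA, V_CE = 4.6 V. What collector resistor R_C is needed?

Collector loop: V_CC = I_C·R_C + V_CE.
R_C = (V_CC − V_CE)/I_C = (13 − 4.6)/1.7 = 4.94 kΩ.

R_C ≈ 4.9 kΩ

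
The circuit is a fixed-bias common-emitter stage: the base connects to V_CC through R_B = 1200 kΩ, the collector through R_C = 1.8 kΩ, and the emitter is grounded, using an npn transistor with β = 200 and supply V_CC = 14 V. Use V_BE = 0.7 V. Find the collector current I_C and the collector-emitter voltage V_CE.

Base loop: V_CC = I_B·R_B + V_BE, so I_B = (14 − 0.7)/1200 kΩ = 0.0111 mA.
In the active region I_C = β·I_B = 200 × 0.0111 = 2.22 mA.
Collector loop: V_CE = V_CC − I_C·R_C = 14 − 2.22×1.8 = 10 V.
Since V_CE = 10 V > V_CE(sat) ≈ 0.2 V, the transistor is in the active region as assumed.

I_C ≈ 2.2 mA, V_CE ≈ 10 V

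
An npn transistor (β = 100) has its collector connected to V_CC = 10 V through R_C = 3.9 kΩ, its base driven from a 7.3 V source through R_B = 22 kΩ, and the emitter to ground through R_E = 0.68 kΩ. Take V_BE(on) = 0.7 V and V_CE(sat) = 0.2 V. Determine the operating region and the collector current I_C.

saturation; I_C ≈ 2.1 mA

Assume active: I_B = (7.3 − 0.7)/(22 + 101×0.68) = 0.0728 mA, I_C = β·I_B = 7.28 mA.
Then V_CE = 10 − 7.28×3.9 − 7.35×0.68 = -23.4 V < 0.2 V — the active assumption fails.
Re-solve with V_CE = 0.2 V. KCL at the emitter: V_E/R_E = (V_BB−0.7−V_E)/R_B + (V_CC−0.2−V_E)/R_C, giving V_E = 1.59 V.
I_C = (V_CC − 0.2 − V_E)/R_C = (9.8 − 1.59)/3.9 = 2.11 mA.
Check: I_B = (6.6 − 1.59)/22 = 0.228 mA, and β·I_B = 22.8 mA > I_C, confirming saturation.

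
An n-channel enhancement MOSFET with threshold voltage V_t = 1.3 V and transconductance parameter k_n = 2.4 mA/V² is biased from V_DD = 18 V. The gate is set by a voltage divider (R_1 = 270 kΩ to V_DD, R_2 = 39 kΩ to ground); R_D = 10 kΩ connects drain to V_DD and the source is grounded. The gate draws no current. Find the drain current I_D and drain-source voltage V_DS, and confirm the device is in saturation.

I_D ≈ 1.1 mA, V_DS ≈ 6.7 V

V_G = V_DD·R_2/(R_1+R_2) = 18×39/309 = 2.27 V. With the source grounded, V_GS = V_G = 2.27 V.
Assume saturation: I_D = (k_n/2)(V_GS − V_t)² = (2.4/2)×(2.27 − 1.3)² = 1.2×0.972² = 1.13 mA.
V_DS = V_DD − I_D·R_D = 18 − 1.13×10 = 6.67 V.
Saturation requires V_DS ≥ V_GS − V_t = 0.972 V; 6.67 ≥ 0.972 ✓.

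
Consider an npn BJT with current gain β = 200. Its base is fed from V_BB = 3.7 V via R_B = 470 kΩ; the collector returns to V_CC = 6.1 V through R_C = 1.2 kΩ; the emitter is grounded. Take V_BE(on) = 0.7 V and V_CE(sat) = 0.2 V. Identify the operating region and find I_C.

Assume active. Base-emitter loop: I_B = (V_BB − V_BE)/R_B = (3.7 − 0.7)/470 = 0.00638 mA.
I_C = β·I_B = 200×0.00638 = 1.28 mA.
V_CE = V_CC − I_C·R_C = 6.1 − 1.28×1.2 = 4.57 V > V_CE(sat), so the active-region assumption holds.

active; I_C ≈ 1.3 mA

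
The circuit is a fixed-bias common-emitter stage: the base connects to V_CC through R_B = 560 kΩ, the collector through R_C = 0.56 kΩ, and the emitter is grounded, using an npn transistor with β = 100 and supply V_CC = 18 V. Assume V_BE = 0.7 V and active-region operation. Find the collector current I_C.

Base loop: V_CC = I_B·R_B + V_BE, so I_B = (18 − 0.7)/560 kΩ = 0.0309 mA.
In the active region I_C = β·I_B = 100 × 0.0309 = 3.09 mA.
Collector loop: V_CE = V_CC − I_C·R_C = 18 − 3.09×0.56 = 16.3 V.
Since V_CE = 16.3 V > V_CE(sat) ≈ 0.2 V, the transistor is in the active region as assumed.

I_C ≈ 3.1 mA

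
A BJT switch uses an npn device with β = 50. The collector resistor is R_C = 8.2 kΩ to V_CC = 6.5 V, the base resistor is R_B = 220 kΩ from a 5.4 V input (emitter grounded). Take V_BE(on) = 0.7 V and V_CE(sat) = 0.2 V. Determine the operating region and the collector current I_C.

saturation; I_C ≈ 0.77 mA

Assume active: I_B = (5.4 − 0.7)/220 = 0.0214 mA, giving I_C = β·I_B = 1.07 mA.
But then V_CE = 6.5 − 1.07×8.2 = -2.26 V < V_CE(sat) = 0.2 V — impossible in the active region.
So the transistor is saturated. With V_CE = 0.2 V, I_C = (V_CC − 0.2)/R_C = 6.3/8.2 = 0.768 mA.
Check: β·I_B = 1.07 mA > I_C = 0.768 mA, confirming saturation.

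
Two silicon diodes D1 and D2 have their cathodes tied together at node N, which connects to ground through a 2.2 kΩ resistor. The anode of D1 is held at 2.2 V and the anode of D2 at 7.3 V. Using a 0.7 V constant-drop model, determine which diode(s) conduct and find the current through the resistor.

Assume both conduct. Then node N would need to be at both 2.2−0.7 = 1.5 V and 7.3−0.7 = 6.6 V, which is impossible.
Assume only D2 conducts: V_N = 7.3 − 0.7 = 6.6 V, so I_R = 6.6/2.2 = 3 mA.
Check D1: its anode-to-cathode voltage is 2.2 − 6.6 = -4.4 V < 0.7 V, so it is off. The assumption is consistent.

Only D2 conducts; I_R ≈ 3 mA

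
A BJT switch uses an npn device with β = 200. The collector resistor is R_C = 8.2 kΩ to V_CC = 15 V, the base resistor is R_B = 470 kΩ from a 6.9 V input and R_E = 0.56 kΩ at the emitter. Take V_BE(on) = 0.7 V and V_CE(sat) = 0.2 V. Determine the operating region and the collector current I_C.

Assume active: I_B = (6.9 − 0.7)/(470 + 201×0.56) = 0.0106 mA, I_C = β·I_B = 2.13 mA.
Then V_CE = 15 − 2.13×8.2 − 2.14×0.56 = -3.65 V < 0.2 V — the active assumption fails.
Re-solve with V_CE = 0.2 V. KCL at the emitter: V_E/R_E = (V_BB−0.7−V_E)/R_B + (V_CC−0.2−V_E)/R_C, giving V_E = 0.952 V.
I_C = (V_CC − 0.2 − V_E)/R_C = (14.8 − 0.952)/8.2 = 1.69 mA.
Check: I_B = (6.2 − 0.952)/470 = 0.0112 mA, and β·I_B = 2.23 mA > I_C, confirming saturation.

saturation; I_C ≈ 1.7 mA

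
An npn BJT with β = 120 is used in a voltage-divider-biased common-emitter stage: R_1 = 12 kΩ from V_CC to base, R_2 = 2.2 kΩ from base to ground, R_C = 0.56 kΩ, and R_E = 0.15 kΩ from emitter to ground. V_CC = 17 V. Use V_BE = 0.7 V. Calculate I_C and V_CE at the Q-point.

I_C ≈ 12 mA, V_CE ≈ 8.8 V

Thevenize the base divider: V_Th = V_CC·R_2/(R_1+R_2) = 17×2.2/14.2 = 2.63 V, R_Th = R_1‖R_2 = 1.86 kΩ.
Base-emitter loop: V_Th = I_B·R_Th + V_BE + (β+1)I_B·R_E, so I_B = (2.63 − 0.7) / (1.86 + 121×0.15) = 0.0966 mA.
I_C = β·I_B = 120×0.0966 = 11.6 mA, and I_E = (β+1)I_B = 11.7 mA.
V_CE = V_CC − I_C·R_C − I_E·R_E = 17 − 11.6×0.56 − 11.7×0.15 = 8.75 V.
V_CE = 8.75 V > 0.2 V confirms active-region operation.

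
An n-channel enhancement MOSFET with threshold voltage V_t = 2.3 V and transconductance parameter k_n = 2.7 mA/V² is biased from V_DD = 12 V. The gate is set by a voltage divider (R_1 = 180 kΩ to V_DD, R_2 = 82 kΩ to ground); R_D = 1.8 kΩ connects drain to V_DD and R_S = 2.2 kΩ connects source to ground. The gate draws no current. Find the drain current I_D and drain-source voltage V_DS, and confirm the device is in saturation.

I_D ≈ 0.41 mA, V_DS ≈ 10 V

V_G = V_DD·R_2/(R_1+R_2) = 12×82/262 = 3.76 V.
Assume saturation: I_D = (k_n/2)(V_GS − V_t)² with V_GS = V_G − I_D·R_S = 3.76 − 2.2·I_D.
Substituting gives 6.53·I_D² − 9.65·I_D + 2.86 = 0, with roots I_D = 0.411 or 1.07 mA.
The root I_D = 1.07 mA gives V_GS = 1.41 V ≤ V_t, so take I_D = 0.411 mA.
Then V_GS = 2.85 V and V_DS = V_DD − I_D(R_D+R_S) = 12 − 0.411×4 = 10.4 V.
Saturation requires V_DS ≥ V_GS − V_t = 0.552 V; 10.4 ≥ 0.552 ✓.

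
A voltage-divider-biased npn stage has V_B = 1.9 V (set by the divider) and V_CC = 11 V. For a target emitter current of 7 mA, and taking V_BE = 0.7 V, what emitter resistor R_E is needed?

R_E ≈ 0.17 kΩ

V_E = V_B − V_BE = 1.9 − 0.7 = 1.2 V.
R_E = V_E / I_E = 1.2 / 7 = 0.171 kΩ.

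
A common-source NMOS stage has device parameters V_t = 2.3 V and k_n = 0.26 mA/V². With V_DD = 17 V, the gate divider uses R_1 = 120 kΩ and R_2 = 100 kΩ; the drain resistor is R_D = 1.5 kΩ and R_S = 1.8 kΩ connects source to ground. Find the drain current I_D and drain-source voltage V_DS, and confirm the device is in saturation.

V_G = V_DD·R_2/(R_1+R_2) = 17×100/220 = 7.73 V.
Assume saturation: I_D = (k_n/2)(V_GS − V_t)² with V_GS = V_G − I_D·R_S = 7.73 − 1.8·I_D.
Substituting gives 0.421·I_D² − 3.54·I_D + 3.83 = 0, with roots I_D = 1.28 or 7.13 mA.
The root I_D = 7.13 mA gives V_GS = -5.11 V ≤ V_t, so take I_D = 1.28 mA.
Then V_GS = 5.43 V and V_DS = V_DD − I_D(R_D+R_S) = 17 − 1.28×3.3 = 12.8 V.
Saturation requires V_DS ≥ V_GS − V_t = 3.13 V; 12.8 ≥ 3.13 ✓.

I_D ≈ 1.3 mA, V_DS ≈ 13 V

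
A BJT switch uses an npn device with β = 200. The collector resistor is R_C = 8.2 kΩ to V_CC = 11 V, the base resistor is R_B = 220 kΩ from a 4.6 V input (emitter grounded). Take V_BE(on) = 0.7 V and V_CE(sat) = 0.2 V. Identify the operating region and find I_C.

Assume active: I_B = (4.6 − 0.7)/220 = 0.0177 mA, giving I_C = β·I_B = 3.55 mA.
But then V_CE = 11 − 3.55×8.2 = -18.1 V < V_CE(sat) = 0.2 V — impossible in the active region.
So the transistor is saturated. With V_CE = 0.2 V, I_C = (V_CC − 0.2)/R_C = 10.8/8.2 = 1.32 mA.
Check: β·I_B = 3.55 mA > I_C = 1.32 mA, confirming saturation.

saturation; I_C ≈ 1.3 mA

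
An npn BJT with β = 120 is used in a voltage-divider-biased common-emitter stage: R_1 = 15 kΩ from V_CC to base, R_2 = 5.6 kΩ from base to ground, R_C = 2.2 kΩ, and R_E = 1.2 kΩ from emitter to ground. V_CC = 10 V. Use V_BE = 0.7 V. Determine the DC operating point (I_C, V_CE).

Thevenize the base divider: V_Th = V_CC·R_2/(R_1+R_2) = 10×5.6/20.6 = 2.72 V, R_Th = R_1‖R_2 = 4.08 kΩ.
Base-emitter loop: V_Th = I_B·R_Th + V_BE + (β+1)I_B·R_E, so I_B = (2.72 − 0.7) / (4.08 + 121×1.2) = 0.0135 mA.
I_C = β·I_B = 120×0.0135 = 1.62 mA, and I_E = (β+1)I_B = 1.64 mA.
V_CE = V_CC − I_C·R_C − I_E·R_E = 10 − 1.62×2.2 − 1.64×1.2 = 4.47 V.
V_CE = 4.47 V > 0.2 V confirms active-region operation.

I_C ≈ 1.6 mA, V_CE ≈ 4.5 V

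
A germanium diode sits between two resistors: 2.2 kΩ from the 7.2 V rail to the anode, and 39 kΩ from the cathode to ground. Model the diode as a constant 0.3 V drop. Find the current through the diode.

I ≈ 0.17 mA

The two resistors are in series with the diode, so KVL gives 7.2 = I·2.2 + 0.3 + I·39.
I = (7.2 − 0.3) / (2.2 + 39) kΩ = 6.9 / 41.2 = 0.167 mA.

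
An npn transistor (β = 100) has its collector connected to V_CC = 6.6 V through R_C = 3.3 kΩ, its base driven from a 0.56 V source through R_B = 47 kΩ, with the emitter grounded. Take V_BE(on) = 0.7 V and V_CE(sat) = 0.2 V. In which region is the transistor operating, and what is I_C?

V_BB = 0.56 V ≤ V_BE(on) = 0.7 V, so the base-emitter junction is not forward biased.
The transistor is in cutoff: I_B = I_C = 0.

cutoff; I_C ≈ 0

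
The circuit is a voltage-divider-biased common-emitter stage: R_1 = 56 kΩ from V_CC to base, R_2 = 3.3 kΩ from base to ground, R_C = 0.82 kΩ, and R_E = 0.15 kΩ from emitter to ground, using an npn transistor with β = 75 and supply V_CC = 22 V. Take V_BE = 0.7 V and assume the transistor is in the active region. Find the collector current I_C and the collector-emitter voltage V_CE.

I_C ≈ 2.7 mA, V_CE ≈ 19 V

Thevenize the base divider: V_Th = V_CC·R_2/(R_1+R_2) = 22×3.3/59.3 = 1.22 V, R_Th = R_1‖R_2 = 3.12 kΩ.
Base-emitter loop: V_Th = I_B·R_Th + V_BE + (β+1)I_B·R_E, so I_B = (1.22 − 0.7) / (3.12 + 76×0.15) = 0.0361 mA.
I_C = β·I_B = 75×0.0361 = 2.71 mA, and I_E = (β+1)I_B = 2.74 mA.
V_CE = V_CC − I_C·R_C − I_E·R_E = 22 − 2.71×0.82 − 2.74×0.15 = 19.4 V.
V_CE = 19.4 V > 0.2 V confirms active-region operation.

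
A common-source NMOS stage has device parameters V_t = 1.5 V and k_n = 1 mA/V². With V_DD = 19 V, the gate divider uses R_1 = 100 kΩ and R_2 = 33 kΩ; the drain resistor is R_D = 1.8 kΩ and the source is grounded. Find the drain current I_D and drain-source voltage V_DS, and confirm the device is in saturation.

V_G = V_DD·R_2/(R_1+R_2) = 19×33/133 = 4.71 V. With the source grounded, V_GS = V_G = 4.71 V.
Assume saturation: I_D = (k_n/2)(V_GS − V_t)² = (1/2)×(4.71 − 1.5)² = 0.5×3.21² = 5.17 mA.
V_DS = V_DD − I_D·R_D = 19 − 5.17×1.8 = 9.7 V.
Saturation requires V_DS ≥ V_GS − V_t = 3.21 V; 9.7 ≥ 3.21 ✓.

I_D ≈ 5.2 mA, V_DS ≈ 9.7 V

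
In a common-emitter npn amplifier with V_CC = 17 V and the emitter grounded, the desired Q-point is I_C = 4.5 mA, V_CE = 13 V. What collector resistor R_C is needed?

Collector loop: V_CC = I_C·R_C + V_CE.
R_C = (V_CC − V_CE)/I_C = (17 − 13)/4.5 = 0.889 kΩ.

R_C ≈ 0.89 kΩ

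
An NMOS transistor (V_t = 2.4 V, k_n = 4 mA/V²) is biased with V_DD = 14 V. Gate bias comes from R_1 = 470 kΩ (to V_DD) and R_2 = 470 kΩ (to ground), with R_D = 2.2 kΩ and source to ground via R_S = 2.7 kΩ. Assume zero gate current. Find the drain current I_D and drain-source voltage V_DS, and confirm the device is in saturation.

V_G = V_DD·R_2/(R_1+R_2) = 14×470/940 = 7 V.
Assume saturation: I_D = (k_n/2)(V_GS − V_t)² with V_GS = V_G − I_D·R_S = 7 − 2.7·I_D.
Substituting gives 14.6·I_D² − 50.7·I_D + 42.3 = 0, with roots I_D = 1.39 or 2.08 mA.
The root I_D = 2.08 mA gives V_GS = 1.38 V ≤ V_t, so take I_D = 1.39 mA.
Then V_GS = 3.23 V and V_DS = V_DD − I_D(R_D+R_S) = 14 − 1.39×4.9 = 7.17 V.
Saturation requires V_DS ≥ V_GS − V_t = 0.835 V; 7.17 ≥ 0.835 ✓.

I_D ≈ 1.4 mA, V_DS ≈ 7.2 V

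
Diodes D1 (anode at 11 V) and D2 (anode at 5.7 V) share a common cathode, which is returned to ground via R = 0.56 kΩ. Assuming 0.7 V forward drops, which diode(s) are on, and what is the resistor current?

Only D1 conducts; I_R ≈ 18 mA

Assume both conduct. Then node N would need to be at both 11−0.7 = 10.3 V and 5.7−0.7 = 5 V, which is impossible.
Assume only D1 conducts: V_N = 11 − 0.7 = 10.3 V, so I_R = 10.3/0.56 = 18.4 mA.
Check D2: its anode-to-cathode voltage is 5.7 − 10.3 = -4.6 V < 0.7 V, so it is off. The assumption is consistent.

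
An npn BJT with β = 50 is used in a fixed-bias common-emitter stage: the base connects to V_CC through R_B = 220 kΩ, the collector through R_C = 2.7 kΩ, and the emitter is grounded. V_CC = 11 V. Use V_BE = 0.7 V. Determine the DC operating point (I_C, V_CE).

Base loop: V_CC = I_B·R_B + V_BE, so I_B = (11 − 0.7)/220 kΩ = 0.0468 mA.
In the active region I_C = β·I_B = 50 × 0.0468 = 2.34 mA.
Collector loop: V_CE = V_CC − I_C·R_C = 11 − 2.34×2.7 = 4.68 V.
Since V_CE = 4.68 V > V_CE(sat) ≈ 0.2 V, the transistor is in the active region as assumed.

I_C ≈ 2.3 mA, V_CE ≈ 4.7 V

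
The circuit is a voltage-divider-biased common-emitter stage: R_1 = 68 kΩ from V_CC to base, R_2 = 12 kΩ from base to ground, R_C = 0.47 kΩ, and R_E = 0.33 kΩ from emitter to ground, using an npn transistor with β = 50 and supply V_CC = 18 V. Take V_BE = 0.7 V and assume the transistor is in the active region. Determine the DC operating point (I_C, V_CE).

Thevenize the base divider: V_Th = V_CC·R_2/(R_1+R_2) = 18×12/80 = 2.7 V, R_Th = R_1‖R_2 = 10.2 kΩ.
Base-emitter loop: V_Th = I_B·R_Th + V_BE + (β+1)I_B·R_E, so I_B = (2.7 − 0.7) / (10.2 + 51×0.33) = 0.074 mA.
I_C = β·I_B = 50×0.074 = 3.7 mA, and I_E = (β+1)I_B = 3.77 mA.
V_CE = V_CC − I_C·R_C − I_E·R_E = 18 − 3.7×0.47 − 3.77×0.33 = 15 V.
V_CE = 15 V > 0.2 V confirms active-region operation.

I_C ≈ 3.7 mA, V_CE ≈ 15 V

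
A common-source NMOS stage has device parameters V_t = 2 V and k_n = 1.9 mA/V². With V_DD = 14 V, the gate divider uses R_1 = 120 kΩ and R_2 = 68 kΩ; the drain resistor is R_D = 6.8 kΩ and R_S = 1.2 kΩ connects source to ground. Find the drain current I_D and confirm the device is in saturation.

V_G = V_DD·R_2/(R_1+R_2) = 14×68/188 = 5.06 V.
Assume saturation: I_D = (k_n/2)(V_GS − V_t)² with V_GS = V_G − I_D·R_S = 5.06 − 1.2·I_D.
Substituting gives 1.37·I_D² − 7.99·I_D + 8.92 = 0, with roots I_D = 1.5 or 4.33 mA.
The root I_D = 4.33 mA gives V_GS = -0.136 V ≤ V_t, so take I_D = 1.5 mA.
Then V_GS = 3.26 V and V_DS = V_DD − I_D(R_D+R_S) = 14 − 1.5×8 = 1.96 V.
Saturation requires V_DS ≥ V_GS − V_t = 1.26 V; 1.96 ≥ 1.26 ✓.

I_D ≈ 1.5 mA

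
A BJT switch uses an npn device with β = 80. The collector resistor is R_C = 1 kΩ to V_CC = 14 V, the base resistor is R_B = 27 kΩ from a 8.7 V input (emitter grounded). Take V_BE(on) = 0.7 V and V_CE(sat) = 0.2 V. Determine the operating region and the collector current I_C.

Assume active: I_B = (8.7 − 0.7)/27 = 0.296 mA, giving I_C = β·I_B = 23.7 mA.
But then V_CE = 14 − 23.7×1 = -9.7 V < V_CE(sat) = 0.2 V — impossible in the active region.
So the transistor is saturated. With V_CE = 0.2 V, I_C = (V_CC − 0.2)/R_C = 13.8/1 = 13.8 mA.
Check: β·I_B = 23.7 mA > I_C = 13.8 mA, confirming saturation.

saturation; I_C ≈ 14 mA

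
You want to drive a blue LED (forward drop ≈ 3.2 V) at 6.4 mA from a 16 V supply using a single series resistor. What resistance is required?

The resistor drops V_S − V_D = 16 − 3.2 = 12.8 V at 6.4 mA.
R = 12.8 V / 6.4 mA = 2 kΩ.

R ≈ 2 kΩ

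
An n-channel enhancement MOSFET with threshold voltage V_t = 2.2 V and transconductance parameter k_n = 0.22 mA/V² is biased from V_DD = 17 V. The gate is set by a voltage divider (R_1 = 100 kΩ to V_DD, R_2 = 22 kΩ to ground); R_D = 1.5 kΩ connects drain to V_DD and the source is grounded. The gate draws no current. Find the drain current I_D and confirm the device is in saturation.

V_G = V_DD·R_2/(R_1+R_2) = 17×22/122 = 3.07 V. With the source grounded, V_GS = V_G = 3.07 V.
Assume saturation: I_D = (k_n/2)(V_GS − V_t)² = (0.22/2)×(3.07 − 2.2)² = 0.11×0.866² = 0.0824 mA.
V_DS = V_DD − I_D·R_D = 17 − 0.0824×1.5 = 16.9 V.
Saturation requires V_DS ≥ V_GS − V_t = 0.866 V; 16.9 ≥ 0.866 ✓.

I_D ≈ 0.082 mA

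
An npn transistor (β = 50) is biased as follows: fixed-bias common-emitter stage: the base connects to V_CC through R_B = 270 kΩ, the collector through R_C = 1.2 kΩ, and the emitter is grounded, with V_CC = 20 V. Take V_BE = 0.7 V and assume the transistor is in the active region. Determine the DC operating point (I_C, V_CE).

I_C ≈ 3.6 mA, V_CE ≈ 16 V

Base loop: V_CC = I_B·R_B + V_BE, so I_B = (20 − 0.7)/270 kΩ = 0.0715 mA.
In the active region I_C = β·I_B = 50 × 0.0715 = 3.57 mA.
Collector loop: V_CE = V_CC − I_C·R_C = 20 − 3.57×1.2 = 15.7 V.
Since V_CE = 15.7 V > V_CE(sat) ≈ 0.2 V, the transistor is in the active region as assumed.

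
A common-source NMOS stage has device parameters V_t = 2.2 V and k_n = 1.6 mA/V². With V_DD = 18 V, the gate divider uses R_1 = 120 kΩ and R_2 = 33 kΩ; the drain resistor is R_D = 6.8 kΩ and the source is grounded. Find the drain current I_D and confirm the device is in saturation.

V_G = V_DD·R_2/(R_1+R_2) = 18×33/153 = 3.88 V. With the source grounded, V_GS = V_G = 3.88 V.
Assume saturation: I_D = (k_n/2)(V_GS − V_t)² = (1.6/2)×(3.88 − 2.2)² = 0.8×1.68² = 2.26 mA.
V_DS = V_DD − I_D·R_D = 18 − 2.26×6.8 = 2.6 V.
Saturation requires V_DS ≥ V_GS − V_t = 1.68 V; 2.6 ≥ 1.68 ✓.

I_D ≈ 2.3 mA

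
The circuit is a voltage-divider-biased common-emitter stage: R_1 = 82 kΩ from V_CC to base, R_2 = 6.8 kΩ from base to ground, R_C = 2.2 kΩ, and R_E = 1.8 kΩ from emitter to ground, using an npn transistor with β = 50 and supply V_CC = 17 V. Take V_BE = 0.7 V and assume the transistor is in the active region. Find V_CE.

V_CE ≈ 16 V

Thevenize the base divider: V_Th = V_CC·R_2/(R_1+R_2) = 17×6.8/88.8 = 1.3 V, R_Th = R_1‖R_2 = 6.28 kΩ.
Base-emitter loop: V_Th = I_B·R_Th + V_BE + (β+1)I_B·R_E, so I_B = (1.3 − 0.7) / (6.28 + 51×1.8) = 0.00614 mA.
I_C = β·I_B = 50×0.00614 = 0.307 mA, and I_E = (β+1)I_B = 0.313 mA.
V_CE = V_CC − I_C·R_C − I_E·R_E = 17 − 0.307×2.2 − 0.313×1.8 = 15.8 V.
V_CE = 15.8 V > 0.2 V confirms active-region operation.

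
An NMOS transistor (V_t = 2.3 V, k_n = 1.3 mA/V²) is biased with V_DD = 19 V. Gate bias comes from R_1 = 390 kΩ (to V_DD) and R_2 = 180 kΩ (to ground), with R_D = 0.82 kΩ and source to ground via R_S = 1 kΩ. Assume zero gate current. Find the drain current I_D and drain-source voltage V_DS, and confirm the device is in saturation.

V_G = V_DD·R_2/(R_1+R_2) = 19×180/570 = 6 V.
Assume saturation: I_D = (k_n/2)(V_GS − V_t)² with V_GS = V_G − I_D·R_S = 6 − 1·I_D.
Substituting gives 0.65·I_D² − 5.81·I_D + 8.9 = 0, with roots I_D = 1.96 or 6.98 mA.
The root I_D = 6.98 mA gives V_GS = -0.976 V ≤ V_t, so take I_D = 1.96 mA.
Then V_GS = 4.04 V and V_DS = V_DD − I_D(R_D+R_S) = 19 − 1.96×1.82 = 15.4 V.
Saturation requires V_DS ≥ V_GS − V_t = 1.74 V; 15.4 ≥ 1.74 ✓.

I_D ≈ 2 mA, V_DS ≈ 15 V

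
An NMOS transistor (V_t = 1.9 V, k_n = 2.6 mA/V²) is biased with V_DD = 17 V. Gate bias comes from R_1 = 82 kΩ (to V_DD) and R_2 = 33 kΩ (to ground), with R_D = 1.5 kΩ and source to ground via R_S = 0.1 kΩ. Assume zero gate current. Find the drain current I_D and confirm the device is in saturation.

I_D ≈ 6.8 mA

V_G = V_DD·R_2/(R_1+R_2) = 17×33/115 = 4.88 V.
Assume saturation: I_D = (k_n/2)(V_GS − V_t)² with V_GS = V_G − I_D·R_S = 4.88 − 0.1·I_D.
Substituting gives 0.013·I_D² − 1.77·I_D + 11.5 = 0, with roots I_D = 6.84 or 130 mA.
The root I_D = 130 mA gives V_GS = -8.09 V ≤ V_t, so take I_D = 6.84 mA.
Then V_GS = 4.19 V and V_DS = V_DD − I_D(R_D+R_S) = 17 − 6.84×1.6 = 6.05 V.
Saturation requires V_DS ≥ V_GS − V_t = 2.29 V; 6.05 ≥ 2.29 ✓.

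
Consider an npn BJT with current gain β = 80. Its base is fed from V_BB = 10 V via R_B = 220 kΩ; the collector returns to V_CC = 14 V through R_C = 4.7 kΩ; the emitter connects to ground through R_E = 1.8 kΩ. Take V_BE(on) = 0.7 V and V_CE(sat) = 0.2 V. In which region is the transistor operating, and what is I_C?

active; I_C ≈ 2 mA

Assume active. Base-emitter loop: I_B = (V_BB − V_BE)/(R_B + (β+1)R_E) = (10 − 0.7)/(220 + 81×1.8) = 0.0254 mA.
I_C = β·I_B = 80×0.0254 = 2.03 mA.
V_CE = V_CC − I_C·R_C − I_E·R_E = 14 − 2.03×4.7 − 2.06×1.8 = 0.734 V > V_CE(sat), so the active-region assumption holds.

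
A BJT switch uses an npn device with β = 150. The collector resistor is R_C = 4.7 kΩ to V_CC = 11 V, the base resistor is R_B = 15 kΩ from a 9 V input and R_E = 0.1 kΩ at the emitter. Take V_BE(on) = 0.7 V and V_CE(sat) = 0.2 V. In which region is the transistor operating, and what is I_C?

saturation; I_C ≈ 2.2 mA

Assume active: I_B = (9 − 0.7)/(15 + 151×0.1) = 0.276 mA, I_C = β·I_B = 41.4 mA.
Then V_CE = 11 − 41.4×4.7 − 41.6×0.1 = -188 V < 0.2 V — the active assumption fails.
Re-solve with V_CE = 0.2 V. KCL at the emitter: V_E/R_E = (V_BB−0.7−V_E)/R_B + (V_CC−0.2−V_E)/R_C, giving V_E = 0.277 V.
I_C = (V_CC − 0.2 − V_E)/R_C = (10.8 − 0.277)/4.7 = 2.24 mA.
Check: I_B = (8.3 − 0.277)/15 = 0.535 mA, and β·I_B = 80.2 mA > I_C, confirming saturation.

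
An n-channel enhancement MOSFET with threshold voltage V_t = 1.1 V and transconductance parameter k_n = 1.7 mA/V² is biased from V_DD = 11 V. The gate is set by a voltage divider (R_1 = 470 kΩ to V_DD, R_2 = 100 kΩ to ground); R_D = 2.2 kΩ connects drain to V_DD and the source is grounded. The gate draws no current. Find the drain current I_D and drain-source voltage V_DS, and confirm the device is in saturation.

V_G = V_DD·R_2/(R_1+R_2) = 11×100/570 = 1.93 V. With the source grounded, V_GS = V_G = 1.93 V.
Assume saturation: I_D = (k_n/2)(V_GS − V_t)² = (1.7/2)×(1.93 − 1.1)² = 0.85×0.83² = 0.585 mA.
V_DS = V_DD − I_D·R_D = 11 − 0.585×2.2 = 9.71 V.
Saturation requires V_DS ≥ V_GS − V_t = 0.83 V; 9.71 ≥ 0.83 ✓.

I_D ≈ 0.59 mA, V_DS ≈ 9.7 V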